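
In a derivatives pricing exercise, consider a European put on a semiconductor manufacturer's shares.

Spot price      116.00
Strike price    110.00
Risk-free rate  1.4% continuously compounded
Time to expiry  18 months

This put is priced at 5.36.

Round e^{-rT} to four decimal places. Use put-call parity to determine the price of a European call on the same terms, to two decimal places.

13.65

exp(−rT) = exp(−0.014·1.5) = 0.9792
Put-call parity: C − P = S − K·e^(−rT) = 116 − 110·0.9792 = 116 − 107.7120 = 8.2880
C = P + (C − P) = 5.36 + (8.2880) = 13.6480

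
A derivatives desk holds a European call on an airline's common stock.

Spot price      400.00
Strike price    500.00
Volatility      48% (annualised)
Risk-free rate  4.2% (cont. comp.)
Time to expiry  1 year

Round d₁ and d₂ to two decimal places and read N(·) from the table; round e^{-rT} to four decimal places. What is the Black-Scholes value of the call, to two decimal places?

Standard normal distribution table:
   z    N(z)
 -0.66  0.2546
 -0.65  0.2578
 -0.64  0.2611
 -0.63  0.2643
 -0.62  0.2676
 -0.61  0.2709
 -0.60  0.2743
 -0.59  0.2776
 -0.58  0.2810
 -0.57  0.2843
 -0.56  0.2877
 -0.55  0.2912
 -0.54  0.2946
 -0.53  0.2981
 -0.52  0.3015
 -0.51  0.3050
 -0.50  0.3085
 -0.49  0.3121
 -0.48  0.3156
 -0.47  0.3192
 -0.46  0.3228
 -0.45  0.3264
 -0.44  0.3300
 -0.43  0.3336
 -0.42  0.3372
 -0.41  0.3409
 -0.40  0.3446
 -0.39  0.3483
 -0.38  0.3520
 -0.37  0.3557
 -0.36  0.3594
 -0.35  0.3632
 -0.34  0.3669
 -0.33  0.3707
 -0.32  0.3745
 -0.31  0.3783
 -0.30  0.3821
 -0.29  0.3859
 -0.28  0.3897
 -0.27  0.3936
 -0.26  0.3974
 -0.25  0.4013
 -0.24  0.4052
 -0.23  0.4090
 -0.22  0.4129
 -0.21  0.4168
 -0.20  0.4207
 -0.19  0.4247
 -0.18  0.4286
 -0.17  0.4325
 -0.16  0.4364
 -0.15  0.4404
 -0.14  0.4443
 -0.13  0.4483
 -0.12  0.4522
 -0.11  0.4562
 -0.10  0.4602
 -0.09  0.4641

49.42

σ√T = 0.48·√1 = 0.4800
ln(S/K) + (r + σ²/2)T = ln(400/500) + (0.042 + 0.48²/2)·1 = -0.2231 + 0.1572 = -0.0659
d₁ = -0.0659 / 0.4800 = -0.1374 ≈ -0.14
d₂ = d₁ − σ√T = -0.1374 − 0.4800 = -0.6174 ≈ -0.62
e^(−rT) = e^(−0.042·1) = 0.9589
C = 400·N(-0.14) − 500·0.9589·N(-0.62) = 400·0.4443 − 500·0.9589·0.2676 = 177.7200 − 128.3008 = 49.4192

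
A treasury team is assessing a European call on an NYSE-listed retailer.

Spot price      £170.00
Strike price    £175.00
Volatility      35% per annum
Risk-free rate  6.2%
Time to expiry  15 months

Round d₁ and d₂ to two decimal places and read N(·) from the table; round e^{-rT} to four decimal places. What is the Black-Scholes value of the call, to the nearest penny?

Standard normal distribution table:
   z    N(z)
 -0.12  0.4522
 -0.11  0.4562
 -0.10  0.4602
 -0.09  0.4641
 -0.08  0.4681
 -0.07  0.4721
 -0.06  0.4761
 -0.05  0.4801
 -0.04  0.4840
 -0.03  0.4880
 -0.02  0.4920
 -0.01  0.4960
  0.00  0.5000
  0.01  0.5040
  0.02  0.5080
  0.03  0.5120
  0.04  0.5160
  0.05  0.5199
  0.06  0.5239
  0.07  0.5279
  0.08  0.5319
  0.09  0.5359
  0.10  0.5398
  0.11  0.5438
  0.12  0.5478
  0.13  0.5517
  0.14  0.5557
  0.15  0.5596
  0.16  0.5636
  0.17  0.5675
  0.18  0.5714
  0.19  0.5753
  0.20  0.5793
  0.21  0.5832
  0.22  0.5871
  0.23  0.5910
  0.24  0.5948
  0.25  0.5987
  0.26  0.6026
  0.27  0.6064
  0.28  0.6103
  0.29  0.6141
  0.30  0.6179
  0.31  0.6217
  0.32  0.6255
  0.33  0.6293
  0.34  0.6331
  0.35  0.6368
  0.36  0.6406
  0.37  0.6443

σ√T = 0.35 × 1.1180 = 0.3913
ln(S/K) + (r + σ²/2)T = ln(170/175) + (0.062 + 0.35²/2)·1.25 = -0.0290 + 0.1541 = 0.1251
d₁ = 0.1251 / 0.3913 = 0.3196 ⇒ 0.32
d₂ = d₁ − σ√T = 0.3196 − 0.3913 = -0.0717 ⇒ -0.07
e^(−rT) = e^(−0.062·1.25) = 0.9254
N(d₁) = N(0.32) = 0.6255;  N(d₂) = N(-0.07) = 0.4721
C = 170·0.6255 − 175·0.9254·0.4721 = 106.3350 − 76.4542 = 29.8808

£29.88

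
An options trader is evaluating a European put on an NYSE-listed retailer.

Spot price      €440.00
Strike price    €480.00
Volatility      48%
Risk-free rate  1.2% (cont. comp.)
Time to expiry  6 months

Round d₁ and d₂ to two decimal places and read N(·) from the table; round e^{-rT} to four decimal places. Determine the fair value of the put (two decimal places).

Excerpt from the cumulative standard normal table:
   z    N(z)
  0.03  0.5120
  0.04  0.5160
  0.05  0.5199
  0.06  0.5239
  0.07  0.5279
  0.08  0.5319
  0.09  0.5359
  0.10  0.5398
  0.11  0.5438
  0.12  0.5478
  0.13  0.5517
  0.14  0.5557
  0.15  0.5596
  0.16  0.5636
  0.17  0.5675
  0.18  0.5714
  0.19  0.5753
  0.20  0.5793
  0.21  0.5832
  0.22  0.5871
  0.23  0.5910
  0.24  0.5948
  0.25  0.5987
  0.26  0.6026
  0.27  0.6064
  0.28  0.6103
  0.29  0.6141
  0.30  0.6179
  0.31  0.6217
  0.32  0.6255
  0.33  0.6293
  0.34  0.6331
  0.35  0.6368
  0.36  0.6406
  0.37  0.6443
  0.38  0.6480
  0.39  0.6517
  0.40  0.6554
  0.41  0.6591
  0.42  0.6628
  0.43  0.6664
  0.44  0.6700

€82.19

T = 0.5;  σ√T = 0.3394
d₁ = [ln(440/480) + (0.012 + 0.48²/2)·0.5] / 0.3394 = [-0.0870 + 0.0636] / 0.3394 = -0.0690 → -0.07
d₂ = d₁ − σ√T = -0.0690 − 0.3394 = -0.4084 → -0.41
exp(−rT) = exp(−0.012·0.5) = 0.9940
P = 480·0.9940·N(0.41) − 440·N(0.07) = 480·0.9940·0.6591 − 440·0.5279 = 314.4698 − 232.2760 = 82.1938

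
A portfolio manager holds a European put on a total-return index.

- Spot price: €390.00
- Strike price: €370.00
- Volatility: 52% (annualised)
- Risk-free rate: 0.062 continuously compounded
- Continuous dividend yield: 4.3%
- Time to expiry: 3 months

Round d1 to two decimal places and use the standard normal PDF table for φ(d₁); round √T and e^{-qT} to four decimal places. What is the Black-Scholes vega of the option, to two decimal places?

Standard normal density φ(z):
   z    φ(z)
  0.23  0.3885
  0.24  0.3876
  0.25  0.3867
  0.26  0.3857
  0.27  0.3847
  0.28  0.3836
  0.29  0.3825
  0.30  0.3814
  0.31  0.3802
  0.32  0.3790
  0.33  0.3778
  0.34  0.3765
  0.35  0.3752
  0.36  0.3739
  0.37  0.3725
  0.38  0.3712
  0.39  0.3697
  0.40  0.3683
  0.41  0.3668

σ√T = 0.52·√0.25 = 0.2600
ln(S/K) + (r − q + σ²/2)T = ln(390/370) + (0.062 − 0.043 + 0.52²/2)·0.25 = 0.0526 + 0.0386 = 0.0912
d₁ = 0.0912 / 0.2600 = 0.3507 ⇒ 0.35
√T = √0.25 = 0.5000
φ(d₁) = φ(0.35) = 0.3752
exp(−qT) = exp(−0.043·0.25) = 0.9893
vega = S·exp(−qT)·φ(d₁)·√T = 390·0.9893·0.3752·0.5000 = 72.3811

72.38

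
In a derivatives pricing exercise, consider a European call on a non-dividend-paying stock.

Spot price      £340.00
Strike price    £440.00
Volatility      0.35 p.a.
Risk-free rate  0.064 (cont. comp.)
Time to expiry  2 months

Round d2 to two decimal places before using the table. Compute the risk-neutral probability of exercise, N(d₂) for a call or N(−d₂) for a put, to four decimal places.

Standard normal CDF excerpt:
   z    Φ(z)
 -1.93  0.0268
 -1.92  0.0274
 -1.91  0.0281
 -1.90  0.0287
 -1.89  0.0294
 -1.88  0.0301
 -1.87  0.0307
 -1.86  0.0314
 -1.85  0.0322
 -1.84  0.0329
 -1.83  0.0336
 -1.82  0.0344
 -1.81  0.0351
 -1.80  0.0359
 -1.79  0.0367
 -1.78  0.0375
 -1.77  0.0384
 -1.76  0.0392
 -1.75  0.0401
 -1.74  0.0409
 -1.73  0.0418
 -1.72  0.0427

0.0359

σ√T = 0.35 × 0.4082 = 0.1429
d₁ = [ln(340/440) + (0.064 + 0.35²/2)·0.1667] / 0.1429 = [-0.2578 + 0.0209] / 0.1429 = -1.6583 → -1.66
d₂ = d₁ − σ√T = -1.6583 − 0.1429 = -1.8012 → -1.80
Pr(exercise) under Q = N(d₂) = 0.0359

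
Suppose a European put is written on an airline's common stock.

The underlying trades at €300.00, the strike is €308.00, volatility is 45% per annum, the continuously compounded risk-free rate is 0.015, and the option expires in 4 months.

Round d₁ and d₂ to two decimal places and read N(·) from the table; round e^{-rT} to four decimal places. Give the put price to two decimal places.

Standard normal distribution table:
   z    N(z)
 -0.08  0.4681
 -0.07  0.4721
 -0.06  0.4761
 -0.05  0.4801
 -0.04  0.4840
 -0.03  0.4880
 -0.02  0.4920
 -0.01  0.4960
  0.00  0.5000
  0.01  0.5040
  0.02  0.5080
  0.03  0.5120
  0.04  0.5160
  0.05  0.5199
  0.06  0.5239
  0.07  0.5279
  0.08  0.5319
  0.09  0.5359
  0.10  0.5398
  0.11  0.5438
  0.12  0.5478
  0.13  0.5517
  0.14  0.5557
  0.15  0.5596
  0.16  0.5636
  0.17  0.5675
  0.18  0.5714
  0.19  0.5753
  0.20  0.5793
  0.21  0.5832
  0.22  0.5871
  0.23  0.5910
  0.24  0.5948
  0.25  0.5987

€34.70

T = 0.3333;  σ√T = 0.2598
d₁ = [ln(300/308) + (0.015 + 0.45²/2)·0.3333] / 0.2598 = [-0.0263 + 0.0387] / 0.2598 = 0.0479 ≈ 0.05
d₂ = d₁ − σ√T = 0.0479 − 0.2598 = -0.2120 ≈ -0.21
e^(−rT) = e^(−0.015·0.3333) = 0.9950
N(−d₂) = N(0.21) = 0.5832;  N(−d₁) = N(-0.05) = 0.4801
P = 308·0.9950·0.5832 − 300·0.4801 = 178.7275 − 144.0300 = 34.6975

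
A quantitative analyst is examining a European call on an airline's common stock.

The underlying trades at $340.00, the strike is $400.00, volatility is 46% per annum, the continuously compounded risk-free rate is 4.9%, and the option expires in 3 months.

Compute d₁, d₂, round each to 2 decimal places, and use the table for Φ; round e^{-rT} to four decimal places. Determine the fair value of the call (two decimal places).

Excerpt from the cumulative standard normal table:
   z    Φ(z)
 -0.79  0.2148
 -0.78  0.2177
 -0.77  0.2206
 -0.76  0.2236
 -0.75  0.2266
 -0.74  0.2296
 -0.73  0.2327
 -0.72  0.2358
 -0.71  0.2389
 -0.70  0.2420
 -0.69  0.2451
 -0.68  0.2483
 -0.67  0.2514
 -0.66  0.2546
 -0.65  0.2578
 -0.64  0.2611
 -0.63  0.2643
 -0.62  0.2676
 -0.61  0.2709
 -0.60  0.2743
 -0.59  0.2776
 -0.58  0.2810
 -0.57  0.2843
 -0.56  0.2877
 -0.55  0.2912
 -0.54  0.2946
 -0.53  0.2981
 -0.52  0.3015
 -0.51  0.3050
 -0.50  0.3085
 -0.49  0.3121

T = 0.25;  σ√T = 0.2300
d₁ = [ln(340/400) + (0.049 + 0.46²/2)·0.25] / 0.2300 = [-0.1625 + 0.0387] / 0.2300 = -0.5383 → -0.54
d₂ = d₁ − σ√T = -0.5383 − 0.2300 = -0.7683 → -0.77
exp(−rT) = exp(−0.049·0.25) = 0.9878
N(d₁) = N(-0.54) = 0.2946;  N(d₂) = N(-0.77) = 0.2206
C = 340·0.2946 − 400·0.9878·0.2206 = 100.1640 − 87.1635 = 13.0005

$13.00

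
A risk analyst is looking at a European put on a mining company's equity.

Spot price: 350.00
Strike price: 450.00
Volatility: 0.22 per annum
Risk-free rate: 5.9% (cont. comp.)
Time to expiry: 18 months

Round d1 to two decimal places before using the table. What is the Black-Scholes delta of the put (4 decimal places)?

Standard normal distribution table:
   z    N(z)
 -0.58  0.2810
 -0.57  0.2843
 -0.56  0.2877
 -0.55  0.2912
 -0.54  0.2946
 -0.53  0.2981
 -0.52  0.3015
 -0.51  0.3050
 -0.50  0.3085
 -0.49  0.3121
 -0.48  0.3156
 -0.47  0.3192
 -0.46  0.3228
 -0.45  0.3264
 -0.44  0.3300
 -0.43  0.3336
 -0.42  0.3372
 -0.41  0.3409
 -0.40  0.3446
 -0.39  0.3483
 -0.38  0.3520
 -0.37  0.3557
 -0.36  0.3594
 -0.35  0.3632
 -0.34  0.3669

-0.6808

T = 1.5;  σ√T = 0.2694
ln(S/K) + (r + σ²/2)T = ln(350/450) + (0.059 + 0.22²/2)·1.5 = -0.2513 + 0.1248 = -0.1265
d₁ = -0.1265 / 0.2694 = -0.4695 which rounds to -0.47
N(d₁) = N(-0.47) = 0.3192
Δ_put = N(d₁) − 1 = 0.3192 − 1 = -0.6808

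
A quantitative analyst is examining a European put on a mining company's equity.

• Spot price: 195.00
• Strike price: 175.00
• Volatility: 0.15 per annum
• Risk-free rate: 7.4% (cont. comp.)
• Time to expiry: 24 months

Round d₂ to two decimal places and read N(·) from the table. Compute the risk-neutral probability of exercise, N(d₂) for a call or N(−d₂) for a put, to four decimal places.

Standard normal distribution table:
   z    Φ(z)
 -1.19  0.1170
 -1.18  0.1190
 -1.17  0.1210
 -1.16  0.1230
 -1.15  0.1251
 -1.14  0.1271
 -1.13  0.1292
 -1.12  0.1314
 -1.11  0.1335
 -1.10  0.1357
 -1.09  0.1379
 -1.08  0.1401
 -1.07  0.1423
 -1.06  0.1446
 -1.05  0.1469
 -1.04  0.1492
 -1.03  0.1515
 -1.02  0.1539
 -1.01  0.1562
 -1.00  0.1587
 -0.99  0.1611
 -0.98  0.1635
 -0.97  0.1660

0.1357

σ√T = 0.15 × 1.4142 = 0.2121
d₁ = [ln(195/175) + (0.074 + 0.15²/2)·2] / 0.2121 = [0.1082 + 0.1705] / 0.2121 = 1.3139 which rounds to 1.31
d₂ = d₁ − σ√T = 1.3139 − 0.2121 = 1.1017 which rounds to 1.10
Pr(exercise) under Q = N(−d₂) = N(-1.10) = 0.1357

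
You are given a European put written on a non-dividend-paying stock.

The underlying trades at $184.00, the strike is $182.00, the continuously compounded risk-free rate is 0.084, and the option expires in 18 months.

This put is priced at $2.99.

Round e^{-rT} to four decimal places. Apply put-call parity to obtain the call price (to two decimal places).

exp(−rT) = exp(−0.084·1.5) = 0.8816
Put-call parity: C − P = S − K·e^(−rT) = 184 − 182·0.8816 = 184 − 160.4512 = 23.5488
C = P + (C − P) = 2.99 + (23.5488) = 26.5388

$26.54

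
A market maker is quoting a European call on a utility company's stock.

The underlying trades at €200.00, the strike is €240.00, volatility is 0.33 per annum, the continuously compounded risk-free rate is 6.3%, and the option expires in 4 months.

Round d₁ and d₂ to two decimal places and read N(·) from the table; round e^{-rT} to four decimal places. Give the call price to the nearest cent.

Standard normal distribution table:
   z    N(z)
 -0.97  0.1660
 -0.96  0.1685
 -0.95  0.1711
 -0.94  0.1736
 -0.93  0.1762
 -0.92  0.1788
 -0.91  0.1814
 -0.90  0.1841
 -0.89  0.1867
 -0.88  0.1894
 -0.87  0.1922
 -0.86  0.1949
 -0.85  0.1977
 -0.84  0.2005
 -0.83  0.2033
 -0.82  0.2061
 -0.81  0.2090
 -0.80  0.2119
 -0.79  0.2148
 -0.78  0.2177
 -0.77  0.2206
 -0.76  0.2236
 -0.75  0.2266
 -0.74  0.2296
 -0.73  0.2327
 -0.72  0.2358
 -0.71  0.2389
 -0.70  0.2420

€4.52

T = 0.3333;  σ√T = 0.1905
d₁ = [ln(200/240) + (0.063 + ½·0.33²)·0.3333] / (σ√T) = (-0.1823 + 0.0391) / 0.1905 = -0.7515 ≈ -0.75
d₂ = -0.7515 − 0.1905 = -0.9420 ≈ -0.94
e^(−rT) = e^(−0.063·0.3333) = 0.9792
N(d₁) = N(-0.75) = 0.2266;  N(d₂) = N(-0.94) = 0.1736
C = 200·0.2266 − 240·0.9792·0.1736 = 45.3200 − 40.7974 = 4.5226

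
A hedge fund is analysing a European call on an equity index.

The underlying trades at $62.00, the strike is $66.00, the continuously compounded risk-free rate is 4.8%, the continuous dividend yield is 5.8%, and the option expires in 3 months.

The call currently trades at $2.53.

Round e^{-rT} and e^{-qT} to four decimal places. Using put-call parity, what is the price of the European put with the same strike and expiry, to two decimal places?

e^(−qT) = e^(−0.058·0.25) = 0.9856;  e^(−rT) = e^(−0.048·0.25) = 0.9881
Put-call parity: C − P = S·e^(−qT) − K·e^(−rT) = 62·0.9856 − 66·0.9881 = 61.1072 − 65.2146 = -4.1074
P = C − (C − P) = 2.53 − (-4.1074) = 6.6374

$6.64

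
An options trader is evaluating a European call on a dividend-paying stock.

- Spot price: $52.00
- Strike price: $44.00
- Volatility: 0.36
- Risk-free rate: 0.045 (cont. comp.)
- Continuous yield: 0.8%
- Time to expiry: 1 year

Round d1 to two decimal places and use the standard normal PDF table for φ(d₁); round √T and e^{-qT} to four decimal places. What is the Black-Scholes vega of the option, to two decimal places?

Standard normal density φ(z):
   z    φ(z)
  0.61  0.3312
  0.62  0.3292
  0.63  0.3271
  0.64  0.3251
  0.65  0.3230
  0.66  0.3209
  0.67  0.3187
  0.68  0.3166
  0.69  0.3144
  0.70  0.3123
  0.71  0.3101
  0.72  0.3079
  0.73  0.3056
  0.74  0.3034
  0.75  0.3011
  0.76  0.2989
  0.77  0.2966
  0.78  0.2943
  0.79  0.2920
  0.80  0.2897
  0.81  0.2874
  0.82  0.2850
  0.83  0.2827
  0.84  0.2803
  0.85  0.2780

15.53

σ√T = 0.36 × 1.0000 = 0.3600
d₁ = [ln(52/44) + (0.045 − 0.008 + 0.36²/2)·1] / 0.3600 = [0.1671 + 0.1018] / 0.3600 = 0.7468 ≈ 0.75
√T = √1 = 1.0000
φ(d₁) = φ(0.75) = 0.3011
e^(−qT) = e^(−0.008·1) = 0.9920
vega = S·e^(−qT)·φ(d₁)·√T = 52·0.9920·0.3011·1.0000 = 15.5319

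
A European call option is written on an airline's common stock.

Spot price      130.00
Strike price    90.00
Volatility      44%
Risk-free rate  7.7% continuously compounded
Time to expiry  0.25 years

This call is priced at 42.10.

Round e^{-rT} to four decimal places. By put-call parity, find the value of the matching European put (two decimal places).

e^(−rT) = e^(−0.077·0.25) = 0.9809
Put-call parity: C − P = S − K·e^(−rT) = 130 − 90·0.9809 = 130 − 88.2810 = 41.7190
P = C − (C − P) = 42.10 − (41.7190) = 0.3810

0.38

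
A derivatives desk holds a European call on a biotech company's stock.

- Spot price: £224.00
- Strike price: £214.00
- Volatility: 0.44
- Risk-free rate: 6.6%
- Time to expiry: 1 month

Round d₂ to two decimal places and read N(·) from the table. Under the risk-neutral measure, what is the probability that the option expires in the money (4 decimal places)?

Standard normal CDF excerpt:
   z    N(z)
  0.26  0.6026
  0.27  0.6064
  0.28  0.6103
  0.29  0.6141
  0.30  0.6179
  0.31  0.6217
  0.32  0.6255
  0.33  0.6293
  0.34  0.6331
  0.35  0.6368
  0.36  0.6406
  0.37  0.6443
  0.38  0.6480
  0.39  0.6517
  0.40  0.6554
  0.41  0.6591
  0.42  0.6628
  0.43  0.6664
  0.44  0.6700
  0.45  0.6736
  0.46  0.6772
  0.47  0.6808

0.6331

σ√T = 0.44 × 0.2887 = 0.1270
d₁ = [ln(224/214) + (0.066 + ½·0.44²)·0.08333] / (σ√T) = (0.0457 + 0.0136) / 0.1270 = 0.4664 ≈ 0.47
d₂ = 0.4664 − 0.1270 = 0.3394 ≈ 0.34
Risk-neutral Pr[S_T > K] = N(d₂) = N(0.34) = 0.6331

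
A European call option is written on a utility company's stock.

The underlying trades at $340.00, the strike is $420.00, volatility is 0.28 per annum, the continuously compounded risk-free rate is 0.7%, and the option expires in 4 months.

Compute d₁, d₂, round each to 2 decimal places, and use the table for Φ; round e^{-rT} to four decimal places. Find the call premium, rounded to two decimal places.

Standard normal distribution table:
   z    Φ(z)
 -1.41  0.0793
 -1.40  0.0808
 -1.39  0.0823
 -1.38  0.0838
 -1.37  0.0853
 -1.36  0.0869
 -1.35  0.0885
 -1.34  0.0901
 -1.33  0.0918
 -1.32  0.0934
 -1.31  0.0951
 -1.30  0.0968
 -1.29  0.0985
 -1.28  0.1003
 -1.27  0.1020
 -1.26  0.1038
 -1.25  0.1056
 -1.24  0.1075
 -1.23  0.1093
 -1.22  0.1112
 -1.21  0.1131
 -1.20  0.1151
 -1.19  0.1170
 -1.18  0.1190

$2.71

σ√T = 0.28·√0.3333 = 0.1617
d₁ = [ln(340/420) + (0.007 + 0.28²/2)·0.3333] / 0.1617 = [-0.2113 + 0.0154] / 0.1617 = -1.2119 ≈ -1.21
d₂ = d₁ − σ√T = -1.2119 − 0.1617 = -1.3735 ≈ -1.37
e^(−rT) = e^(−0.007·0.3333) = 0.9977
N(d₁) = N(-1.21) = 0.1131;  N(d₂) = N(-1.37) = 0.0853
C = 340·0.1131 − 420·0.9977·0.0853 = 38.4540 − 35.7436 = 2.7104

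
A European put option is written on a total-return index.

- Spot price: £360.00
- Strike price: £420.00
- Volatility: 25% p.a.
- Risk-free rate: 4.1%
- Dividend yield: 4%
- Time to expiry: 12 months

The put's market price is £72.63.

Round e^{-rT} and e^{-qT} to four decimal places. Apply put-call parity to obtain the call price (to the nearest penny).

e^(−qT) = e^(−0.04·1) = 0.9608;  e^(−rT) = e^(−0.041·1) = 0.9598
Put-call parity: C − P = S·e^(−qT) − K·e^(−rT) = 360·0.9608 − 420·0.9598 = 345.8880 − 403.1160 = -57.2280
C = P + (C − P) = 72.63 + (-57.2280) = 15.4020

£15.40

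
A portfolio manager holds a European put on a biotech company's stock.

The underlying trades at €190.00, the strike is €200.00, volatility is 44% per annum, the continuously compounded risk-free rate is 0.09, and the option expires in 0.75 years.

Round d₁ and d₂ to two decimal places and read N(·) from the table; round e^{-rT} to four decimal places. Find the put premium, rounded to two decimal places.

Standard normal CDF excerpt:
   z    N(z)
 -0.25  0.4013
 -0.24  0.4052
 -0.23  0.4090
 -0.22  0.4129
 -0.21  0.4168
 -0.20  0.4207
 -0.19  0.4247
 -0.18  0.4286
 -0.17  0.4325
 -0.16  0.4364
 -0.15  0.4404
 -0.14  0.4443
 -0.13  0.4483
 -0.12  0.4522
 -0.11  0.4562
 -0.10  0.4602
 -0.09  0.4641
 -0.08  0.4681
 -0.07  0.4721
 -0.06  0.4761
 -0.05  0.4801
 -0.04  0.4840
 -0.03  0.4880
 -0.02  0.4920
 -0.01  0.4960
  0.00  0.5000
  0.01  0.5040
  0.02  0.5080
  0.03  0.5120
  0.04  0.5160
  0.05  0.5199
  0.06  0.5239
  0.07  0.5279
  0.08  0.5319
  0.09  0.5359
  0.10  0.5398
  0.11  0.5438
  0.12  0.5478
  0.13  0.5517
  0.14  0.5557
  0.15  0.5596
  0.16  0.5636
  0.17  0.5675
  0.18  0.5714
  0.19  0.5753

σ√T = 0.44 × 0.8660 = 0.3811
d₁ = [ln(190/200) + (0.09 + 0.44²/2)·0.75] / 0.3811 = [-0.0513 + 0.1401] / 0.3811 = 0.2331 which rounds to 0.23
d₂ = d₁ − σ√T = 0.2331 − 0.3811 = -0.1480 which rounds to -0.15
exp(−rT) = exp(−0.09·0.75) = 0.9347
N(−d₂) = N(0.15) = 0.5596;  N(−d₁) = N(-0.23) = 0.4090
P = 200·0.9347·0.5596 − 190·0.4090 = 104.6116 − 77.7100 = 26.9016

€26.90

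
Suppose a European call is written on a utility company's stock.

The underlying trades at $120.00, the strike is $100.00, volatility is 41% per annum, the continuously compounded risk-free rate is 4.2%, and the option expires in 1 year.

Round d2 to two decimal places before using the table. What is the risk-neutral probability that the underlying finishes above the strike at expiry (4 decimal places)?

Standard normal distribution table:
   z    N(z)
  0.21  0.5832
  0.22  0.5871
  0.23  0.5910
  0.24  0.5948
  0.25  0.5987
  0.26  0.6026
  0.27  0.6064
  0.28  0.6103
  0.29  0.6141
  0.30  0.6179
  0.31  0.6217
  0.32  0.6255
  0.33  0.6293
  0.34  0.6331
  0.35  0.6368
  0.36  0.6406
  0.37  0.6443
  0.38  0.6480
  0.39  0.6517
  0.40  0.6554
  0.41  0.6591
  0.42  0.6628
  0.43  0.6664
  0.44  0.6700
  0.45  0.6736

0.6331

σ√T = 0.41 × 1.0000 = 0.4100
ln(S/K) + (r + σ²/2)T = ln(120/100) + (0.042 + 0.41²/2)·1 = 0.1823 + 0.1260 = 0.3084
d₁ = 0.3084 / 0.4100 = 0.7521 → 0.75
d₂ = d₁ − σ√T = 0.7521 − 0.4100 = 0.3421 → 0.34
Risk-neutral Pr[S_T > K] = N(d₂) = N(0.34) = 0.6331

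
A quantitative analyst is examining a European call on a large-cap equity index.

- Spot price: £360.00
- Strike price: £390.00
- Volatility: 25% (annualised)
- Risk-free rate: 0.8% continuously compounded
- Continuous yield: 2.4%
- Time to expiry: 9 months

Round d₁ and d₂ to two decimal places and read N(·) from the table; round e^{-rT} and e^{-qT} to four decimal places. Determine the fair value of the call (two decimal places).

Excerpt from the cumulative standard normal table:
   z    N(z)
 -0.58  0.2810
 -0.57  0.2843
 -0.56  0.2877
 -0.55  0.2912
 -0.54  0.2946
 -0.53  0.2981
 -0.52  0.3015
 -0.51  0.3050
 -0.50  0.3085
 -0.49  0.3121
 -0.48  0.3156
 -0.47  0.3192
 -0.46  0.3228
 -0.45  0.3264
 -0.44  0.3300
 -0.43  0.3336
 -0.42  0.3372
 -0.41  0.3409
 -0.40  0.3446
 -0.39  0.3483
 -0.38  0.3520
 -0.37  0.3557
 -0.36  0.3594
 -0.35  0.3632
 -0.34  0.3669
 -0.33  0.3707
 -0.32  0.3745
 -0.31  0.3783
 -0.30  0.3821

£16.86

σ√T = 0.25 × 0.8660 = 0.2165
d₁ = [ln(360/390) + (0.008 − 0.024 + ½·0.25²)·0.75] / (σ√T) = (-0.0800 + 0.0114) / 0.2165 = -0.3169 ≈ -0.32
d₂ = -0.3169 − 0.2165 = -0.5334 ≈ -0.53
exp(−qT) = exp(−0.024·0.75) = 0.9822;  exp(−rT) = exp(−0.008·0.75) = 0.9940
C = 360·0.9822·N(-0.32) − 390·0.9940·N(-0.53) = 360·0.9822·0.3745 − 390·0.9940·0.2981 = 132.4202 − 115.5614 = 16.8588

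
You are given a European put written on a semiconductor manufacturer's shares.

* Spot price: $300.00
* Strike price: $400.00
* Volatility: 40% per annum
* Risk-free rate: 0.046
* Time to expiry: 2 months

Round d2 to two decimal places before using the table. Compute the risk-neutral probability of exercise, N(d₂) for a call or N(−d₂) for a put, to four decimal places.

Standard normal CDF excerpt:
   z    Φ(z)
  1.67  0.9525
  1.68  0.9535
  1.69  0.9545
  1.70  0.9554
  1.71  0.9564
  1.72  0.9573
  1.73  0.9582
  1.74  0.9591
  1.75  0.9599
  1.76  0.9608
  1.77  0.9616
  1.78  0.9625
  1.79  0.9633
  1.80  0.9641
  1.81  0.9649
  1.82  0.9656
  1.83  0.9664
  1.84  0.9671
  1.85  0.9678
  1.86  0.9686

0.9641

σ√T = 0.4·√0.1667 = 0.1633
d₁ = [ln(300/400) + (0.046 + 0.4²/2)·0.1667] / 0.1633 = [-0.2877 + 0.0210] / 0.1633 = -1.6331 ⇒ -1.63
d₂ = d₁ − σ√T = -1.6331 − 0.1633 = -1.7964 ⇒ -1.80
Risk-neutral Pr[S_T < K] = N(−d₂) = N(1.80) = 0.9641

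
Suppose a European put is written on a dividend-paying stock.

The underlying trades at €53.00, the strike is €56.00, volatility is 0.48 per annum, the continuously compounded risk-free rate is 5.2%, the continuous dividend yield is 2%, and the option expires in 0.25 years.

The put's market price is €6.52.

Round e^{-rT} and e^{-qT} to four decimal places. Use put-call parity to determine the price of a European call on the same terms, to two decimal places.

€3.98

exp(−qT) = exp(−0.02·0.25) = 0.9950;  exp(−rT) = exp(−0.052·0.25) = 0.9871
Put-call parity: C − P = S·e^(−qT) − K·e^(−rT) = 53·0.9950 − 56·0.9871 = 52.7350 − 55.2776 = -2.5426
C = P + (C − P) = 6.52 + (-2.5426) = 3.9774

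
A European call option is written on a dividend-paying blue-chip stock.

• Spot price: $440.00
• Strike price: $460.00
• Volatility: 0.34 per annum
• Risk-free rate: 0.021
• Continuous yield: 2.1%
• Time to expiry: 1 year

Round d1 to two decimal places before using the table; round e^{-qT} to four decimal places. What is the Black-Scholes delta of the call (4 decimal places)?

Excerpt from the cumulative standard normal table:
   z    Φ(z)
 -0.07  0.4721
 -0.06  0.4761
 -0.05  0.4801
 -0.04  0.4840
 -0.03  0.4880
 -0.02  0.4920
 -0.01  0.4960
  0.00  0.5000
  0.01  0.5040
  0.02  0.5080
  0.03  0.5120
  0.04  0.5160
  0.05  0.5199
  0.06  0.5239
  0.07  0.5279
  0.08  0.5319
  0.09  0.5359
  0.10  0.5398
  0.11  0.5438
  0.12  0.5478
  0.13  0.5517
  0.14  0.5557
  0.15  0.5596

0.5053

σ√T = 0.34 × 1.0000 = 0.3400
d₁ = [ln(440/460) + (0.021 − 0.021 + ½·0.34²)·1] / (σ√T) = (-0.0445 + 0.0578) / 0.3400 = 0.0393 ≈ 0.04
N(d₁) = N(0.04) = 0.5160
Δ_call = exp(−qT)·N(d₁) = 0.9792·0.5160 = 0.5053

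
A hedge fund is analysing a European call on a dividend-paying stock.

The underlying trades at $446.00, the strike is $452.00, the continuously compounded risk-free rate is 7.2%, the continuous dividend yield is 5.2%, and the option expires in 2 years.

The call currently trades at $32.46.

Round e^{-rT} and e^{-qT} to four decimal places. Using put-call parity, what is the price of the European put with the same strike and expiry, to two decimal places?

$21.91

exp(−qT) = exp(−0.052·2) = 0.9012;  exp(−rT) = exp(−0.072·2) = 0.8659
Put-call parity: C − P = S·e^(−qT) − K·e^(−rT) = 446·0.9012 − 452·0.8659 = 401.9352 − 391.3868 = 10.5484
P = C − (C − P) = 32.46 − (10.5484) = 21.9116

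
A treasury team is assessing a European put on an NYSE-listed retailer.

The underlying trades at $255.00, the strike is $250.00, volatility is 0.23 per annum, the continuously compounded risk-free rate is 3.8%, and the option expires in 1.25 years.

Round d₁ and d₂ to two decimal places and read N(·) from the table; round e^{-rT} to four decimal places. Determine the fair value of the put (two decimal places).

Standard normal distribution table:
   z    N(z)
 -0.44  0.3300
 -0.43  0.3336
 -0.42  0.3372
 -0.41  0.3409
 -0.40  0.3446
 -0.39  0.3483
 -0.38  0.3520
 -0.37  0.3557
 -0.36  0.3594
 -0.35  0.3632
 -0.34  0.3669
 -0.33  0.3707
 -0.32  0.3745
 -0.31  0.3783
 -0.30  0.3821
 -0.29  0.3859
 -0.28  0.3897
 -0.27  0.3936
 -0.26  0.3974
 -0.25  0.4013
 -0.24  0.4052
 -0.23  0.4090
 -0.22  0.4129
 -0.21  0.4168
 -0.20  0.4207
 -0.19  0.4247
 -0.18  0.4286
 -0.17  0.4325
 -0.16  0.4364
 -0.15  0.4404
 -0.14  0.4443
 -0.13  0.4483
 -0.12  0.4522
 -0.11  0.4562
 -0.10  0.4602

$18.06

T = 1.25;  σ√T = 0.2571
d₁ = [ln(255/250) + (0.038 + 0.23²/2)·1.25] / 0.2571 = [0.0198 + 0.0806] / 0.2571 = 0.3903 ⇒ 0.39
d₂ = d₁ − σ√T = 0.3903 − 0.2571 = 0.1332 ⇒ 0.13
exp(−rT) = exp(−0.038·1.25) = 0.9536
N(−d₂) = N(-0.13) = 0.4483;  N(−d₁) = N(-0.39) = 0.3483
P = 250·0.9536·0.4483 − 255·0.3483 = 106.8747 − 88.8165 = 18.0582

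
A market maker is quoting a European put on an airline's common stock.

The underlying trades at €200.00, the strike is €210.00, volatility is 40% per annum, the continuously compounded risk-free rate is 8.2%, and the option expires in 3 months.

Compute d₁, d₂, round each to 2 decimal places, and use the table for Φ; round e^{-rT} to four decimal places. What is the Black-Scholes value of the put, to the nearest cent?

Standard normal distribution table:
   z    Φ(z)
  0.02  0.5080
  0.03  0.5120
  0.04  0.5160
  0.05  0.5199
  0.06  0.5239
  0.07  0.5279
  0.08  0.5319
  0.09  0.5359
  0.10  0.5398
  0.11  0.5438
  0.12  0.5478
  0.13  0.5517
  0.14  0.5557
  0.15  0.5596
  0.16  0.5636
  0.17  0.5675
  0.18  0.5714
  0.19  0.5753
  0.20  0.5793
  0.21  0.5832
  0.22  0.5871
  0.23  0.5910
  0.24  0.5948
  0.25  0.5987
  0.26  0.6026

€19.17

T = 0.25;  σ√T = 0.2000
d₁ = [ln(200/210) + (0.082 + ½·0.4²)·0.25] / (σ√T) = (-0.0488 + 0.0405) / 0.2000 = -0.0415 ≈ -0.04
d₂ = -0.0415 − 0.2000 = -0.2415 ≈ -0.24
exp(−rT) = exp(−0.082·0.25) = 0.9797
N(−d₂) = N(0.24) = 0.5948;  N(−d₁) = N(0.04) = 0.5160
P = 210·0.9797·0.5948 − 200·0.5160 = 122.3724 − 103.2000 = 19.1724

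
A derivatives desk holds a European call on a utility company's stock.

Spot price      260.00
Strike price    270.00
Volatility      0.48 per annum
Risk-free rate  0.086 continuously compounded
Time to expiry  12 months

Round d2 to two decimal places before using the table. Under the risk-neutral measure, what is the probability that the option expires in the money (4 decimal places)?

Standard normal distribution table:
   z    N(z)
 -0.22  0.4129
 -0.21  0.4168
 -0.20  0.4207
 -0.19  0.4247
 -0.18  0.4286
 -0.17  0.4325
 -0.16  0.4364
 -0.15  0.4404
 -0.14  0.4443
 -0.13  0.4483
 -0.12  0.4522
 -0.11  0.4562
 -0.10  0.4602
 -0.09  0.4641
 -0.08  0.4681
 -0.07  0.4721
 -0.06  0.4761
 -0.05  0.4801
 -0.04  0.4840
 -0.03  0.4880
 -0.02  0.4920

σ√T = 0.48·√1 = 0.4800
d₁ = [ln(260/270) + (0.086 + 0.48²/2)·1] / 0.4800 = [-0.0377 + 0.2012] / 0.4800 = 0.3405 which rounds to 0.34
d₂ = d₁ − σ√T = 0.3405 − 0.4800 = -0.1395 which rounds to -0.14
Pr(exercise) under Q = N(d₂) = 0.4443

0.4443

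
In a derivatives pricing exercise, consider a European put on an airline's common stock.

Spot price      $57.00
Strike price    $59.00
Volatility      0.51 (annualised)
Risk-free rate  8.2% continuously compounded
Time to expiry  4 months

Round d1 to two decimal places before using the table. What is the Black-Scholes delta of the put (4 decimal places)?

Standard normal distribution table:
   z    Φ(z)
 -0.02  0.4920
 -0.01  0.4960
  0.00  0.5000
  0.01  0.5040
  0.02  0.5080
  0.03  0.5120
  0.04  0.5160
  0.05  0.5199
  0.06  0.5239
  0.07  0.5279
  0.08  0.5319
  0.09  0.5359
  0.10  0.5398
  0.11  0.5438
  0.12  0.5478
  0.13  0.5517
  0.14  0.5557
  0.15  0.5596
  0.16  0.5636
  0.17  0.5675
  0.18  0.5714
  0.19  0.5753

σ√T = 0.51·√0.3333 = 0.2944
d₁ = [ln(57/59) + (0.082 + 0.51²/2)·0.3333] / 0.2944 = [-0.0345 + 0.0707] / 0.2944 = 0.1229 → 0.12
N(d₁) = N(0.12) = 0.5478
Δ_put = N(d₁) − 1 = 0.5478 − 1 = -0.4522

-0.4522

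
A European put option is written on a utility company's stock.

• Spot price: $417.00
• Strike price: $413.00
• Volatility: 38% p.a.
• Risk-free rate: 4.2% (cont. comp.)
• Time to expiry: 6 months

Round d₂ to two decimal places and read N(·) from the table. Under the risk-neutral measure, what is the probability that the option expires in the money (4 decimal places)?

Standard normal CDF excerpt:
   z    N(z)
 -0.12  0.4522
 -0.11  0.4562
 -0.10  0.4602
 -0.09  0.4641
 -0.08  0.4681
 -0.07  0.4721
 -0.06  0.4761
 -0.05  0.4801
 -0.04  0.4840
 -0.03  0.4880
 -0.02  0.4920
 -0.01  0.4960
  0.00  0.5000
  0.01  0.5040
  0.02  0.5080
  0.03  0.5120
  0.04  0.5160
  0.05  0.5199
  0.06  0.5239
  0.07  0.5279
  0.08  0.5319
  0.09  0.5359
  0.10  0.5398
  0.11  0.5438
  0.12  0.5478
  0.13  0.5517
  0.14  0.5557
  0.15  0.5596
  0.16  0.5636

T = 0.5;  σ√T = 0.2687
d₁ = [ln(417/413) + (0.042 + 0.38²/2)·0.5] / 0.2687 = [0.0096 + 0.0571] / 0.2687 = 0.2484 ≈ 0.25
d₂ = d₁ − σ√T = 0.2484 − 0.2687 = -0.0203 ≈ -0.02
Risk-neutral Pr[S_T < K] = N(−d₂) = N(0.02) = 0.5080

0.5080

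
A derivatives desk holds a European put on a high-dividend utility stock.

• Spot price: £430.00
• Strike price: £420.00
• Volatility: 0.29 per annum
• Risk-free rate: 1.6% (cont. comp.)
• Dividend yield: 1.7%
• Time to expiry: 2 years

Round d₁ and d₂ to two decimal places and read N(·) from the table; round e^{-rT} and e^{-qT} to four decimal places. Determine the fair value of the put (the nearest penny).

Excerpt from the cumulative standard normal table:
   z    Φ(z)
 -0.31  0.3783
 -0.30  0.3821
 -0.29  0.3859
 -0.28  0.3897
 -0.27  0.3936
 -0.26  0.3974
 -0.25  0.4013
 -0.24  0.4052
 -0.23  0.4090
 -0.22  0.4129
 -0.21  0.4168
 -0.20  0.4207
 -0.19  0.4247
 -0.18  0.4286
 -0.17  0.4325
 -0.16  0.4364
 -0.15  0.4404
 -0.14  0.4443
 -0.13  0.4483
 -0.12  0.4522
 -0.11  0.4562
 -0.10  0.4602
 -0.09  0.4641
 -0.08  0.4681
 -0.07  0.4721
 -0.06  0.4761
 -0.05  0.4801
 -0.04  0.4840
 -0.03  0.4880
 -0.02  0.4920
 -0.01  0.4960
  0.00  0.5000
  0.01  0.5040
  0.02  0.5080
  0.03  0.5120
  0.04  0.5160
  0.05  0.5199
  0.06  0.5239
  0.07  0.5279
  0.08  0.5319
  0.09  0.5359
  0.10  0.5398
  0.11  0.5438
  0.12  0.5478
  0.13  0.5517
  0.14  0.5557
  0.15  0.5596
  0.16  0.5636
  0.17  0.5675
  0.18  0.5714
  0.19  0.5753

£62.45

σ√T = 0.29·√2 = 0.4101
d₁ = [ln(430/420) + (0.016 − 0.017 + 0.29²/2)·2] / 0.4101 = [0.0235 + 0.0821] / 0.4101 = 0.2576 which rounds to 0.26
d₂ = d₁ − σ√T = 0.2576 − 0.4101 = -0.1526 which rounds to -0.15
e^(−qT) = e^(−0.017·2) = 0.9666;  e^(−rT) = e^(−0.016·2) = 0.9685
N(−d₂) = N(0.15) = 0.5596;  N(−d₁) = N(-0.26) = 0.3974
P = 420·0.9685·0.5596 − 430·0.9666·0.3974 = 227.6285 − 165.1745 = 62.4540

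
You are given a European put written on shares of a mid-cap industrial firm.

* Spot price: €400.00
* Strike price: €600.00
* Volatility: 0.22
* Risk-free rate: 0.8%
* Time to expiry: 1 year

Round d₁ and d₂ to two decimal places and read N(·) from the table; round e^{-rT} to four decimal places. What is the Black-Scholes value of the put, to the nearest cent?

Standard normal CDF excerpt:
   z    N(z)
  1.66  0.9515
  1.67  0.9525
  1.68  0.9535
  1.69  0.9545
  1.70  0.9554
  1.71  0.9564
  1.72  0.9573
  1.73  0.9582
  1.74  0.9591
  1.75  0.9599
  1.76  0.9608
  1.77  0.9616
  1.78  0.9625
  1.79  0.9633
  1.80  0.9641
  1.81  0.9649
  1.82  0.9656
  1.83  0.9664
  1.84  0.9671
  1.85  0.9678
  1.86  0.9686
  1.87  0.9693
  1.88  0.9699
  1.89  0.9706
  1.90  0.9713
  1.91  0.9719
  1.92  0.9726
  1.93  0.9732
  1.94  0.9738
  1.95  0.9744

σ√T = 0.22·√1 = 0.2200
d₁ = [ln(400/600) + (0.008 + 0.22²/2)·1] / 0.2200 = [-0.4055 + 0.0322] / 0.2200 = -1.6967 ≈ -1.70
d₂ = d₁ − σ√T = -1.6967 − 0.2200 = -1.9167 ≈ -1.92
e^(−rT) = e^(−0.008·1) = 0.9920
P = 600·0.9920·N(1.92) − 400·N(1.70) = 600·0.9920·0.9726 − 400·0.9554 = 578.8915 − 382.1600 = 196.7315

€196.73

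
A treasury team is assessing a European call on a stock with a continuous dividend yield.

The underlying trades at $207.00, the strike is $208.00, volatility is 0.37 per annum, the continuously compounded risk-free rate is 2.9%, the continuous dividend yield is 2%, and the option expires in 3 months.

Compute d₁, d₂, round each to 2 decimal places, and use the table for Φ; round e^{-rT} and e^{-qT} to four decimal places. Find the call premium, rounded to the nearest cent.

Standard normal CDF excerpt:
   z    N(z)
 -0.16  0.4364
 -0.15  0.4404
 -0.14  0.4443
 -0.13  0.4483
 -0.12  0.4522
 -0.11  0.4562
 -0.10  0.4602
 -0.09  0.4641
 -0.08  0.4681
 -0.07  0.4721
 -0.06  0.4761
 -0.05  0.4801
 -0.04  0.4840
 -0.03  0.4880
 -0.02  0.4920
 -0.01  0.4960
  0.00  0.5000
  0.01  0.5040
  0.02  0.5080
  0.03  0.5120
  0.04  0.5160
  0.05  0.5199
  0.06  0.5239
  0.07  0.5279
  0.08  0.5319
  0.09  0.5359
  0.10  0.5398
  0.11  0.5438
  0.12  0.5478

σ√T = 0.37 × 0.5000 = 0.1850
ln(S/K) + (r − q + σ²/2)T = ln(207/208) + (0.029 − 0.02 + 0.37²/2)·0.25 = -0.0048 + 0.0194 = 0.0145
d₁ = 0.0145 / 0.1850 = 0.0786 ≈ 0.08
d₂ = d₁ − σ√T = 0.0786 − 0.1850 = -0.1064 ≈ -0.11
e^(−qT) = e^(−0.02·0.25) = 0.9950;  e^(−rT) = e^(−0.029·0.25) = 0.9928
C = 207·0.9950·N(0.08) − 208·0.9928·N(-0.11) = 207·0.9950·0.5319 − 208·0.9928·0.4562 = 109.5528 − 94.2064 = 15.3464

$15.35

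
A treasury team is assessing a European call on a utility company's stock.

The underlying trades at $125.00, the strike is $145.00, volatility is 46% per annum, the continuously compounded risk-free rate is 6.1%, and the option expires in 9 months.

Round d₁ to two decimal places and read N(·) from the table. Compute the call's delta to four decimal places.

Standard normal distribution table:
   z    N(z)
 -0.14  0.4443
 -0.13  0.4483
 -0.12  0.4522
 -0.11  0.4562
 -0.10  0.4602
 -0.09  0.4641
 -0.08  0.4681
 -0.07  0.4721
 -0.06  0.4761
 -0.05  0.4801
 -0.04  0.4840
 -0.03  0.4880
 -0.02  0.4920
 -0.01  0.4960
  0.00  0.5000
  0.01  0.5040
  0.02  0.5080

σ√T = 0.46·√0.75 = 0.3984
d₁ = [ln(125/145) + (0.061 + 0.46²/2)·0.75] / 0.3984 = [-0.1484 + 0.1251] / 0.3984 = -0.0585 ≈ -0.06
N(d₁) = N(-0.06) = 0.4761
Δ_call = N(d₁) = 0.4761

0.4761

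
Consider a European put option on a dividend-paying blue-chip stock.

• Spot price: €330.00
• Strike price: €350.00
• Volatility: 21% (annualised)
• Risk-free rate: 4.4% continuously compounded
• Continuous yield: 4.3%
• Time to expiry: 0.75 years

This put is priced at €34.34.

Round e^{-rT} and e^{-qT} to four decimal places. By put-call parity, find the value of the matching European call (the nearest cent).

e^(−qT) = e^(−0.043·0.75) = 0.9683;  e^(−rT) = e^(−0.044·0.75) = 0.9675
Put-call parity: C − P = S·e^(−qT) − K·e^(−rT) = 330·0.9683 − 350·0.9675 = 319.5390 − 338.6250 = -19.0860
C = P + (C − P) = 34.34 + (-19.0860) = 15.2540

€15.25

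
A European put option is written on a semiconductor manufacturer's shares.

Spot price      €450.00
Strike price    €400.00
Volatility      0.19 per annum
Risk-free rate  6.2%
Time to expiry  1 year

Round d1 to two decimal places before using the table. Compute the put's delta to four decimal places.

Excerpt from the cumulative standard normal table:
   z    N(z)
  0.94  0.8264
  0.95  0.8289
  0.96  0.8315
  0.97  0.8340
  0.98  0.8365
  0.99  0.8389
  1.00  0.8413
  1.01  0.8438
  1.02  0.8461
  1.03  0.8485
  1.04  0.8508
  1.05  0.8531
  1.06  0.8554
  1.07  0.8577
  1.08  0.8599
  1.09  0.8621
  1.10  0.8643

-0.1492

σ√T = 0.19·√1 = 0.1900
d₁ = [ln(450/400) + (0.062 + ½·0.19²)·1] / (σ√T) = (0.1178 + 0.0800) / 0.1900 = 1.0412 which rounds to 1.04
N(d₁) = N(1.04) = 0.8508
Δ_put = N(d₁) − 1 = 0.8508 − 1 = -0.1492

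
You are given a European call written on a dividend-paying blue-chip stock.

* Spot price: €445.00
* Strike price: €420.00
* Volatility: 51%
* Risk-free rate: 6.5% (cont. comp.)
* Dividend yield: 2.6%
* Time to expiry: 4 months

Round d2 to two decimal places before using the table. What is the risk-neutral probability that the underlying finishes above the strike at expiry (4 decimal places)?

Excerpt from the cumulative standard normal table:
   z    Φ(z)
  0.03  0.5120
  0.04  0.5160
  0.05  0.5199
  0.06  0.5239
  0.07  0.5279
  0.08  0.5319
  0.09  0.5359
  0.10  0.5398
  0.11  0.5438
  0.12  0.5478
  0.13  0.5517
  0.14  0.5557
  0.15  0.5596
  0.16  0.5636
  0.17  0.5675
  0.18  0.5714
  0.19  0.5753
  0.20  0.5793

0.5359

σ√T = 0.51·√0.3333 = 0.2944
ln(S/K) + (r − q + σ²/2)T = ln(445/420) + (0.065 − 0.026 + 0.51²/2)·0.3333 = 0.0578 + 0.0563 = 0.1142
d₁ = 0.1142 / 0.2944 = 0.3877 → 0.39
d₂ = d₁ − σ√T = 0.3877 − 0.2944 = 0.0933 → 0.09
Risk-neutral Pr[S_T > K] = N(d₂) = N(0.09) = 0.5359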